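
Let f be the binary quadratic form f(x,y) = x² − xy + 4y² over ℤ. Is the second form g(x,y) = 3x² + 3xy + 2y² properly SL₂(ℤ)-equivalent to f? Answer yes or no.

D₁ = -15, D₂ = -15
f: translate: b→1 (≡-1 mod 2), so (1,-1,4)→(1,1,4)
f: reduced (well bottom): (1,1,4) with a≤c, −a<b≤a
g: flip: (3,3,2)→(2,-3,3)
g: translate: b→1 (≡-3 mod 4), so (2,-3,3)→(2,1,2)
g: reduced (well bottom): (2,1,2) with a≤c, −a<b≤a
reduced forms (1, 1, 4) vs (2, 1, 2) ⇒ inequivalent

no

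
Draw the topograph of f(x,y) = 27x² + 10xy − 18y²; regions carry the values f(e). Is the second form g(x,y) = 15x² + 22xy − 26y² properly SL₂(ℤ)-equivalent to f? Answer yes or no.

D₁ = 2044, D₂ = 2044
river cycle of f (length 20): (-18, 26, 19), (19, 12, -25), (-25, 38, 6), (6, 34, -37), (-37, 40, 3), (3, 44, -9), (-9, 28, 35), (35, 42, -2), (-2, 42, 35), (35, 28, -9), … (10 more)
river cycle of g (length 24): (-26, 30, 11), (11, 36, -17), (-17, 32, 15), (15, 28, -21), (-21, 14, 22), (22, 30, -13), (-13, 22, 30), (30, 38, -5), (-5, 42, 14), (14, 42, -5), … (14 more)
cycles differ ⇒ inequivalent

no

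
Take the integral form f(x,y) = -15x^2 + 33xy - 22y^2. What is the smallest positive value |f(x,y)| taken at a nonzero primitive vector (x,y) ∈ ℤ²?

translate: b→-3 (≡-33 mod 30), so (15,-33,22)→(15,-3,4)
flip: (15,-3,4)→(4,3,15)
reduced (well bottom): (4,3,15) with a≤c, −a<b≤a
well minimum |f| = |-4| = 4 (negative-definite)

4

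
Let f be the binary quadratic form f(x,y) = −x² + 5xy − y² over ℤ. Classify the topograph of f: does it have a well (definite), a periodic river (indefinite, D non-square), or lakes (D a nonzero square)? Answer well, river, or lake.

D = b²−4ac = 5² − 4·(-1)·(-1) = 21
D > 0 non-square ⇒ indefinite ⇒ periodic river

river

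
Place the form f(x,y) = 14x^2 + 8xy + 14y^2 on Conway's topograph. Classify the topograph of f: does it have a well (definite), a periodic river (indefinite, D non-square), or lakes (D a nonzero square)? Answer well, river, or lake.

D = b²−4ac = 8² − 4·14·14 = -720
D < 0 ⇒ definite ⇒ every region one sign ⇒ single well

well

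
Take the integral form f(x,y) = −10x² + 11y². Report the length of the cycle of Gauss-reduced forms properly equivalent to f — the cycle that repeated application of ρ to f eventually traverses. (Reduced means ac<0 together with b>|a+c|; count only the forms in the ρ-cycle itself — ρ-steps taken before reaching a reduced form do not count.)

D = 440, ⌊√D⌋ = 20
descent: ρ → (11,0,-10)
descent: ρ → (-10,20,1)  [lands on river]
river: ρ → (1,20,-10)
ρ-cycle length = 2 (tail of 2 descent steps not counted)

2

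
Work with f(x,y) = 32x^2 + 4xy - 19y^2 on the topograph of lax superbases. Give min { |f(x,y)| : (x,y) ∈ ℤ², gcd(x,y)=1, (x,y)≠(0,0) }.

descent: ρ → (-19,34,17)  [lands on river]
river: ρ → (17,34,-19)
river: ρ → (-19,42,9)
river: ρ → (9,48,-4)
river: ρ → (-4,48,9)
river: ρ → (9,42,-19)
closes: descent 1, river 6
min |a| on river = 4

4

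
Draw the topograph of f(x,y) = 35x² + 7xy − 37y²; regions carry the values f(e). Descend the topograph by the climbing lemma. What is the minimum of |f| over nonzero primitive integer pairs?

river: ρ → (-37,67,5)
river: ρ → (5,63,-63)
river: ρ → (-63,63,5)
river: ρ → (5,67,-37)
river: ρ → (-37,7,35)
river: ρ → (35,63,-9)
river: ρ → (-9,63,35)
river: ρ → (35,7,-37)
closes: descent 0, river 8
min |a| on river = 5

5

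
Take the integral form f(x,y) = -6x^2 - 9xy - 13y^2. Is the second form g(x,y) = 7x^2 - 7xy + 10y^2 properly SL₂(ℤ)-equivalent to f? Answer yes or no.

D₁ = -231, D₂ = -231
f is negative-definite; reduce −f:
−f: translate: b→-3 (≡9 mod 12), so (6,9,13)→(6,-3,10)
−f: reduced (well bottom): (6,-3,10) with a≤c, −a<b≤a
flip sign back: reduced form of f is (-6,3,-10)
g: translate: b→7 (≡-7 mod 14), so (7,-7,10)→(7,7,10)
g: reduced (well bottom): (7,7,10) with a≤c, −a<b≤a
reduced forms (-6, 3, -10) vs (7, 7, 10) ⇒ inequivalent

no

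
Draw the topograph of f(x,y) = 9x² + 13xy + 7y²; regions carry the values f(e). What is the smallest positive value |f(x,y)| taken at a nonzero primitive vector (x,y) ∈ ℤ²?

translate: b→-5 (≡13 mod 18), so (9,13,7)→(9,-5,3)
flip: (9,-5,3)→(3,5,9)
translate: b→-1 (≡5 mod 6), so (3,5,9)→(3,-1,7)
reduced (well bottom): (3,-1,7) with a≤c, −a<b≤a
well minimum = a = 3

3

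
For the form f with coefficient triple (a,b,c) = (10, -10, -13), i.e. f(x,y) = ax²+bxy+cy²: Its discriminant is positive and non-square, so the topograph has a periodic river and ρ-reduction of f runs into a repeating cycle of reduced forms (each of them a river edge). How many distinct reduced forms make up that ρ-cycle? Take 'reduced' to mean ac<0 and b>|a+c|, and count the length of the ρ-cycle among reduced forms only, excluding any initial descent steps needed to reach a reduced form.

D = 620, ⌊√D⌋ = 24
descent: ρ → (-13,10,10)  [lands on river]
river: ρ → (10,10,-13)
river: ρ → (-13,16,7)
river: ρ → (7,12,-17)
river: ρ → (-17,22,2)
river: ρ → (2,22,-17)
river: ρ → (-17,12,7)
river: ρ → (7,16,-13)
ρ-cycle length = 8 (tail of 1 descent step not counted)

8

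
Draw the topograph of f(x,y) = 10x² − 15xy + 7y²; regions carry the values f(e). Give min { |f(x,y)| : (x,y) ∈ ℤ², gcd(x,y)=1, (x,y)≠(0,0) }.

translate: b→5 (≡-15 mod 20), so (10,-15,7)→(10,5,2)
flip: (10,5,2)→(2,-5,10)
translate: b→-1 (≡-5 mod 4), so (2,-5,10)→(2,-1,7)
reduced (well bottom): (2,-1,7) with a≤c, −a<b≤a
well minimum = a = 2

2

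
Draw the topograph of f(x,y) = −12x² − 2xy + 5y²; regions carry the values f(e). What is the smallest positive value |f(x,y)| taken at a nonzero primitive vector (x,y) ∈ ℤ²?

descent: ρ → (5,12,-5)  [lands on river]
river: ρ → (-5,8,9)
river: ρ → (9,10,-4)
river: ρ → (-4,14,3)
river: ρ → (3,10,-12)
river: ρ → (-12,14,1)
river: ρ → (1,14,-12)
river: ρ → (-12,10,3)
river: ρ → (3,14,-4)
river: ρ → (-4,10,9)
river: ρ → (9,8,-5)
river: ρ → (-5,12,5)
river: ρ → (5,8,-9)
river: ρ → (-9,10,4)
river: ρ → (4,14,-3)
river: ρ → (-3,10,12)
river: ρ → (12,14,-1)
river: ρ → (-1,14,12)
river: ρ → (12,10,-3)
river: ρ → (-3,14,4)
river: ρ → (4,10,-9)
river: ρ → (-9,8,5)
closes: descent 1, river 22
min |a| on river = 1

1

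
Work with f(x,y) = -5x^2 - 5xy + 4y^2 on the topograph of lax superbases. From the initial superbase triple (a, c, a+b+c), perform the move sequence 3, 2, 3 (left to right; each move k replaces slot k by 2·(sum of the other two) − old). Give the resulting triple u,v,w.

start (-5,4,-6) = (f(1,0),f(0,1),f(1,1))
replace slot 3: 2·((-5)+4) − (-6) = 4 → (-5,4,4)
replace slot 2: 2·((-5)+4) − 4 = -6 → (-5,-6,4)
replace slot 3: 2·((-5)+(-6)) − 4 = -26 → (-5,-6,-26)

-5,-6,-26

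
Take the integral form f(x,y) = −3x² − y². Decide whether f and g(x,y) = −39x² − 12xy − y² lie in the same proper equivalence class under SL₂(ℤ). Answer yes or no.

D₁ = -12, D₂ = -12
f is negative-definite; reduce −f:
−f: flip: (3,0,1)→(1,0,3)
−f: reduced (well bottom): (1,0,3) with a≤c, −a<b≤a
flip sign back: reduced form of f is (-1,0,-3)
g is negative-definite; reduce −g:
−g: flip: (39,12,1)→(1,-12,39)
−g: translate: b→0 (≡-12 mod 2), so (1,-12,39)→(1,0,3)
−g: reduced (well bottom): (1,0,3) with a≤c, −a<b≤a
flip sign back: reduced form of g is (-1,0,-3)
reduced forms (-1, 0, -3) vs (-1, 0, -3) ⇒ equivalent

yes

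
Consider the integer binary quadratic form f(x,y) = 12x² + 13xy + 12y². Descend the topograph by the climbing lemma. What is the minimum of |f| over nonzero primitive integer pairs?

translate: b→-11 (≡13 mod 24), so (12,13,12)→(12,-11,11)
flip: (12,-11,11)→(11,11,12)
reduced (well bottom): (11,11,12) with a≤c, −a<b≤a
well minimum = a = 11

11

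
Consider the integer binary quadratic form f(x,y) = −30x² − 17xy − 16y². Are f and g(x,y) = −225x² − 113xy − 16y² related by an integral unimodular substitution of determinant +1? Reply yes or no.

D₁ = -1631, D₂ = -1631
f is negative-definite; reduce −f:
−f: flip: (30,17,16)→(16,-17,30)
−f: translate: b→15 (≡-17 mod 32), so (16,-17,30)→(16,15,29)
−f: reduced (well bottom): (16,15,29) with a≤c, −a<b≤a
flip sign back: reduced form of f is (-16,-15,-29)
g is negative-definite; reduce −g:
−g: flip: (225,113,16)→(16,-113,225)
−g: translate: b→15 (≡-113 mod 32), so (16,-113,225)→(16,15,29)
−g: reduced (well bottom): (16,15,29) with a≤c, −a<b≤a
flip sign back: reduced form of g is (-16,-15,-29)
reduced forms (-16, -15, -29) vs (-16, -15, -29) ⇒ equivalent

yes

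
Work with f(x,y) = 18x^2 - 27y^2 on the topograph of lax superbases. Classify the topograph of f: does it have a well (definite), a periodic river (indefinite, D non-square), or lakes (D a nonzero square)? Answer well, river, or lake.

D = b²−4ac = 0² − 4·18·(-27) = 1944
D > 0 non-square ⇒ indefinite ⇒ periodic river

river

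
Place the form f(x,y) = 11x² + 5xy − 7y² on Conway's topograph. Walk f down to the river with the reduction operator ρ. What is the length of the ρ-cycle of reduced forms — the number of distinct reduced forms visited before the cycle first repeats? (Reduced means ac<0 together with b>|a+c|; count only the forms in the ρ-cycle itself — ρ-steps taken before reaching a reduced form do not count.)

D = 333, ⌊√D⌋ = 18
river: ρ → (-7,9,9)
river: ρ → (9,9,-7)
river: ρ → (-7,5,11)
river: ρ → (11,17,-1)
river: ρ → (-1,17,11)
river: ρ → (11,5,-7)
ρ-cycle length = 6 (tail of 0 descent steps not counted)

6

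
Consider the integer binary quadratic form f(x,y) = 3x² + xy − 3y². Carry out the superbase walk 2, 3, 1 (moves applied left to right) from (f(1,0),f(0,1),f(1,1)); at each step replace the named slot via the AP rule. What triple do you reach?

start (3,-3,1) = (f(1,0),f(0,1),f(1,1))
replace slot 2: 2·(3+1) − (-3) = 11 → (3,11,1)
replace slot 3: 2·(3+11) − 1 = 27 → (3,11,27)
replace slot 1: 2·(11+27) − 3 = 73 → (73,11,27)

73,11,27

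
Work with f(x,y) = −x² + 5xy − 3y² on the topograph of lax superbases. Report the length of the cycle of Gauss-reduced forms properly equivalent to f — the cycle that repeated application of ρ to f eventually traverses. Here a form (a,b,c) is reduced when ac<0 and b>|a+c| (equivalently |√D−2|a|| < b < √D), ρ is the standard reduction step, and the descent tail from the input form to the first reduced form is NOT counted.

D = 13, ⌊√D⌋ = 3
descent: ρ → (-3,1,1)
descent: ρ → (1,3,-1)  [lands on river]
river: ρ → (-1,3,1)
ρ-cycle length = 2 (tail of 2 descent steps not counted)

2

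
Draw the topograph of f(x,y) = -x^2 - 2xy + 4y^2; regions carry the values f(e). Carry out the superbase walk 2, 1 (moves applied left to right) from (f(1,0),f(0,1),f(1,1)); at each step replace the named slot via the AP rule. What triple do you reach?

start (-1,4,1) = (f(1,0),f(0,1),f(1,1))
replace slot 2: 2·((-1)+1) − 4 = -4 → (-1,-4,1)
replace slot 1: 2·((-4)+1) − (-1) = -5 → (-5,-4,1)

-5,-4,1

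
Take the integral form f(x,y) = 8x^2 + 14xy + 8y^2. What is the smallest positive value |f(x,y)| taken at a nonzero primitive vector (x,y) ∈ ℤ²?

translate: b→-2 (≡14 mod 16), so (8,14,8)→(8,-2,2)
flip: (8,-2,2)→(2,2,8)
reduced (well bottom): (2,2,8) with a≤c, −a<b≤a
well minimum = a = 2

2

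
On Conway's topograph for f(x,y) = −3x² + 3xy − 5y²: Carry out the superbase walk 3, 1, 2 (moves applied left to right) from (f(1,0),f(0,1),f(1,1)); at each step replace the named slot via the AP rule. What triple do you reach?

start (-3,-5,-5) = (f(1,0),f(0,1),f(1,1))
replace slot 3: 2·((-3)+(-5)) − (-5) = -11 → (-3,-5,-11)
replace slot 1: 2·((-5)+(-11)) − (-3) = -29 → (-29,-5,-11)
replace slot 2: 2·((-29)+(-11)) − (-5) = -75 → (-29,-75,-11)

-29,-75,-11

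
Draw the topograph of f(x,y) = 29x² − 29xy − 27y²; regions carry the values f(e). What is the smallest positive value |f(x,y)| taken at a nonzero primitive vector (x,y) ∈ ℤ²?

descent: ρ → (-27,29,29)  [lands on river]
river: ρ → (29,29,-27)
river: ρ → (-27,25,31)
river: ρ → (31,37,-21)
river: ρ → (-21,47,21)
river: ρ → (21,37,-31)
river: ρ → (-31,25,27)
river: ρ → (27,29,-29)
river: ρ → (-29,29,27)
river: ρ → (27,25,-31)
river: ρ → (-31,37,21)
river: ρ → (21,47,-21)
river: ρ → (-21,37,31)
river: ρ → (31,25,-27)
closes: descent 1, river 14
min |a| on river = 21

21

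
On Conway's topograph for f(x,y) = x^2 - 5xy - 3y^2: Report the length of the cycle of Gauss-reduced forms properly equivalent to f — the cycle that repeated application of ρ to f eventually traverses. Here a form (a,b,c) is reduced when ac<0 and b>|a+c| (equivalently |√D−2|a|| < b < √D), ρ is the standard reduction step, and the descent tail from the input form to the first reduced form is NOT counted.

D = 37, ⌊√D⌋ = 6
descent: ρ → (-3,5,1)  [lands on river]
river: ρ → (1,5,-3)
river: ρ → (-3,1,3)
river: ρ → (3,5,-1)
river: ρ → (-1,5,3)
river: ρ → (3,1,-3)
ρ-cycle length = 6 (tail of 1 descent step not counted)

6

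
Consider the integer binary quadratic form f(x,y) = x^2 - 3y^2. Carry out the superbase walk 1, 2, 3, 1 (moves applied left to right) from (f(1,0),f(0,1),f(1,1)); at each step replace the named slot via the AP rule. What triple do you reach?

start (1,-3,-2) = (f(1,0),f(0,1),f(1,1))
replace slot 1: 2·((-3)+(-2)) − 1 = -11 → (-11,-3,-2)
replace slot 2: 2·((-11)+(-2)) − (-3) = -23 → (-11,-23,-2)
replace slot 3: 2·((-11)+(-23)) − (-2) = -66 → (-11,-23,-66)
replace slot 1: 2·((-23)+(-66)) − (-11) = -167 → (-167,-23,-66)

-167,-23,-66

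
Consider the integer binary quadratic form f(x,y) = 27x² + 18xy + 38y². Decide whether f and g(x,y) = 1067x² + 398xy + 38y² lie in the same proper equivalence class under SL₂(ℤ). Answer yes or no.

D₁ = -3780, D₂ = -3780
f: reduced (well bottom): (27,18,38) with a≤c, −a<b≤a
g: flip: (1067,398,38)→(38,-398,1067)
g: translate: b→-18 (≡-398 mod 76), so (38,-398,1067)→(38,-18,27)
g: flip: (38,-18,27)→(27,18,38)
g: reduced (well bottom): (27,18,38) with a≤c, −a<b≤a
reduced forms (27, 18, 38) vs (27, 18, 38) ⇒ equivalent

yes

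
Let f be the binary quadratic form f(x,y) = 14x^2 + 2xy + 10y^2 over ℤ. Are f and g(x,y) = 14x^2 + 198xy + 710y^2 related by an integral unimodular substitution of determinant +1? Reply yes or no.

D₁ = -556, D₂ = -556
f: flip: (14,2,10)→(10,-2,14)
f: reduced (well bottom): (10,-2,14) with a≤c, −a<b≤a
g: translate: b→2 (≡198 mod 28), so (14,198,710)→(14,2,10)
g: flip: (14,2,10)→(10,-2,14)
g: reduced (well bottom): (10,-2,14) with a≤c, −a<b≤a
reduced forms (10, -2, 14) vs (10, -2, 14) ⇒ equivalent

yes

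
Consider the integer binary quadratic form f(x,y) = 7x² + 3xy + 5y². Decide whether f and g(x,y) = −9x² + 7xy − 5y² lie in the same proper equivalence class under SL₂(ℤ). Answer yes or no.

D₁ = -131, D₂ = -131
f: flip: (7,3,5)→(5,-3,7)
f: reduced (well bottom): (5,-3,7) with a≤c, −a<b≤a
g is negative-definite; reduce −g:
−g: flip: (9,-7,5)→(5,7,9)
−g: translate: b→-3 (≡7 mod 10), so (5,7,9)→(5,-3,7)
−g: reduced (well bottom): (5,-3,7) with a≤c, −a<b≤a
flip sign back: reduced form of g is (-5,3,-7)
reduced forms (5, -3, 7) vs (-5, 3, -7) ⇒ inequivalent

no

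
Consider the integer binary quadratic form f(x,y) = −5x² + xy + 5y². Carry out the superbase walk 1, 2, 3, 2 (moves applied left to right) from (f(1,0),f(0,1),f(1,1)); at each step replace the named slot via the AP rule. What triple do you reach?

start (-5,5,1) = (f(1,0),f(0,1),f(1,1))
replace slot 1: 2·(5+1) − (-5) = 17 → (17,5,1)
replace slot 2: 2·(17+1) − 5 = 31 → (17,31,1)
replace slot 3: 2·(17+31) − 1 = 95 → (17,31,95)
replace slot 2: 2·(17+95) − 31 = 193 → (17,193,95)

17,193,95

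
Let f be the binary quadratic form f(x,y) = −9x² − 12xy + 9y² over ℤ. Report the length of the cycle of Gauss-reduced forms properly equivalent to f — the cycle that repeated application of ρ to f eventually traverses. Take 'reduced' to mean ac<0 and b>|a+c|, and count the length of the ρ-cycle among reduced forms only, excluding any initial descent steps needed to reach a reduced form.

D = 468, ⌊√D⌋ = 21
descent: ρ → (9,12,-9)  [lands on river]
river: ρ → (-9,6,12)
river: ρ → (12,18,-3)
river: ρ → (-3,18,12)
river: ρ → (12,6,-9)
river: ρ → (-9,12,9)
river: ρ → (9,6,-12)
river: ρ → (-12,18,3)
river: ρ → (3,18,-12)
river: ρ → (-12,6,9)
ρ-cycle length = 10 (tail of 1 descent step not counted)

10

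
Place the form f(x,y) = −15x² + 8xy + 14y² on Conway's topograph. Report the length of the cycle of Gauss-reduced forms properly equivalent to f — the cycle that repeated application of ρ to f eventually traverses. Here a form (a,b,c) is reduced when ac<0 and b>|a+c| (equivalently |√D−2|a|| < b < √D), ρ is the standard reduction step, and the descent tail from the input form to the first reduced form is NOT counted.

D = 904, ⌊√D⌋ = 30
river: ρ → (14,20,-9)
river: ρ → (-9,16,18)
river: ρ → (18,20,-7)
river: ρ → (-7,22,15)
river: ρ → (15,8,-14)
river: ρ → (-14,20,9)
river: ρ → (9,16,-18)
river: ρ → (-18,20,7)
river: ρ → (7,22,-15)
river: ρ → (-15,8,14)
ρ-cycle length = 10 (tail of 0 descent steps not counted)

10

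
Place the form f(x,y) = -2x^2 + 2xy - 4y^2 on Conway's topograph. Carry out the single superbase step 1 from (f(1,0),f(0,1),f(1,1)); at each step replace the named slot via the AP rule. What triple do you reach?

start (-2,-4,-4) = (f(1,0),f(0,1),f(1,1))
replace slot 1: 2·((-4)+(-4)) − (-2) = -14 → (-14,-4,-4)

-14,-4,-4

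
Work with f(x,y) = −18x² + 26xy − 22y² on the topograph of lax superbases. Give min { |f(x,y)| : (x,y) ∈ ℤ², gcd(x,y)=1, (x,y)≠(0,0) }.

translate: b→10 (≡-26 mod 36), so (18,-26,22)→(18,10,14)
flip: (18,10,14)→(14,-10,18)
reduced (well bottom): (14,-10,18) with a≤c, −a<b≤a
well minimum |f| = |-14| = 14 (negative-definite)

14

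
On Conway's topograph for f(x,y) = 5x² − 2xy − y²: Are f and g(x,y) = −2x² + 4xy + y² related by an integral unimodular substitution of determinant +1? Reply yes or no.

D₁ = 24, D₂ = 24
river cycle of f (length 2): (-1, 4, 2), (2, 4, -1)
river cycle of g (length 2): (1, 4, -2), (-2, 4, 1)
cycles differ ⇒ inequivalent

no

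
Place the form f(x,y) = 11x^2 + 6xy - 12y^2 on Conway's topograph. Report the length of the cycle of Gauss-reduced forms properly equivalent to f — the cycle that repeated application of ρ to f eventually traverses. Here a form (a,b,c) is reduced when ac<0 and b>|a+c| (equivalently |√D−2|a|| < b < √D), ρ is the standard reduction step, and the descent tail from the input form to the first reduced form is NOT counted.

D = 564, ⌊√D⌋ = 23
river: ρ → (-12,18,5)
river: ρ → (5,22,-4)
river: ρ → (-4,18,15)
river: ρ → (15,12,-7)
river: ρ → (-7,16,11)
river: ρ → (11,6,-12)
ρ-cycle length = 6 (tail of 0 descent steps not counted)

6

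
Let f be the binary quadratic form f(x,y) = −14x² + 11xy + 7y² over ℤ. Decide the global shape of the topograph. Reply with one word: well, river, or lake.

D = b²−4ac = 11² − 4·(-14)·7 = 513
D > 0 non-square ⇒ indefinite ⇒ periodic river

river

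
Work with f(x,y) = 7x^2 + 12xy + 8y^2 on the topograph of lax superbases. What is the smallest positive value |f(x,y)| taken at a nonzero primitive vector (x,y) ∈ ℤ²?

translate: b→-2 (≡12 mod 14), so (7,12,8)→(7,-2,3)
flip: (7,-2,3)→(3,2,7)
reduced (well bottom): (3,2,7) with a≤c, −a<b≤a
well minimum = a = 3

3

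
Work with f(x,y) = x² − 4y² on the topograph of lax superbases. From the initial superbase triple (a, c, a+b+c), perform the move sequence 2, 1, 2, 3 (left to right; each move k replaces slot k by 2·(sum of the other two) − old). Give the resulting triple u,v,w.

start (1,-4,-3) = (f(1,0),f(0,1),f(1,1))
replace slot 2: 2·(1+(-3)) − (-4) = 0 → (1,0,-3)
replace slot 1: 2·(0+(-3)) − 1 = -7 → (-7,0,-3)
replace slot 2: 2·((-7)+(-3)) − 0 = -20 → (-7,-20,-3)
replace slot 3: 2·((-7)+(-20)) − (-3) = -51 → (-7,-20,-51)

-7,-20,-51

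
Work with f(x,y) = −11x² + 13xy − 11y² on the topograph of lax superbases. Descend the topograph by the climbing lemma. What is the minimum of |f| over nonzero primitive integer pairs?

translate: b→9 (≡-13 mod 22), so (11,-13,11)→(11,9,9)
flip: (11,9,9)→(9,-9,11)
translate: b→9 (≡-9 mod 18), so (9,-9,11)→(9,9,11)
reduced (well bottom): (9,9,11) with a≤c, −a<b≤a
well minimum |f| = |-9| = 9 (negative-definite)

9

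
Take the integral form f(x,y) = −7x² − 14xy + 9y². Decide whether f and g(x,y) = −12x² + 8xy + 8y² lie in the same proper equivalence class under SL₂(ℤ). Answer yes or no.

D₁ = 448, D₂ = 448
river cycle of f (length 6): (9, 14, -7), (-7, 14, 9), (9, 4, -12), (-12, 20, 1), (1, 20, -12), (-12, 4, 9)
river cycle of g (length 4): (8, 8, -12), (-12, 16, 4), (4, 16, -12), (-12, 8, 8)
cycles differ ⇒ inequivalent

no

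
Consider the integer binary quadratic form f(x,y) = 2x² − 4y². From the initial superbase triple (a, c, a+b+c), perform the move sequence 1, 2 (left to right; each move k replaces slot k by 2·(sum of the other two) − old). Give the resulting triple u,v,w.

start (2,-4,-2) = (f(1,0),f(0,1),f(1,1))
replace slot 1: 2·((-4)+(-2)) − 2 = -14 → (-14,-4,-2)
replace slot 2: 2·((-14)+(-2)) − (-4) = -28 → (-14,-28,-2)

-14,-28,-2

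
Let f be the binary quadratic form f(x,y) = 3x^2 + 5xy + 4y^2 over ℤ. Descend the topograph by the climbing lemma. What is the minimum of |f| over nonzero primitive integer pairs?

translate: b→-1 (≡5 mod 6), so (3,5,4)→(3,-1,2)
flip: (3,-1,2)→(2,1,3)
reduced (well bottom): (2,1,3) with a≤c, −a<b≤a
well minimum = a = 2

2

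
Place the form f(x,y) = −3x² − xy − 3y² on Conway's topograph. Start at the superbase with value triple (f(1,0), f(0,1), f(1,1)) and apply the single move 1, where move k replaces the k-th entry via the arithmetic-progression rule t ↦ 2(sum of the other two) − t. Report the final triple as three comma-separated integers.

start (-3,-3,-7) = (f(1,0),f(0,1),f(1,1))
replace slot 1: 2·((-3)+(-7)) − (-3) = -17 → (-17,-3,-7)

-17,-3,-7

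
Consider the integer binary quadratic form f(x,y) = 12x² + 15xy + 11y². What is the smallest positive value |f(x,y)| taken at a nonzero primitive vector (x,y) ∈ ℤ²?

translate: b→-9 (≡15 mod 24), so (12,15,11)→(12,-9,8)
flip: (12,-9,8)→(8,9,12)
translate: b→-7 (≡9 mod 16), so (8,9,12)→(8,-7,11)
reduced (well bottom): (8,-7,11) with a≤c, −a<b≤a
well minimum = a = 8

8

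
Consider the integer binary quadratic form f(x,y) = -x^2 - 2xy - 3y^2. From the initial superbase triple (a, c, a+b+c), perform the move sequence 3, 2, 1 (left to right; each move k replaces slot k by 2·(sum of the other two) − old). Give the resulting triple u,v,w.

start (-1,-3,-6) = (f(1,0),f(0,1),f(1,1))
replace slot 3: 2·((-1)+(-3)) − (-6) = -2 → (-1,-3,-2)
replace slot 2: 2·((-1)+(-2)) − (-3) = -3 → (-1,-3,-2)
replace slot 1: 2·((-3)+(-2)) − (-1) = -9 → (-9,-3,-2)

-9,-3,-2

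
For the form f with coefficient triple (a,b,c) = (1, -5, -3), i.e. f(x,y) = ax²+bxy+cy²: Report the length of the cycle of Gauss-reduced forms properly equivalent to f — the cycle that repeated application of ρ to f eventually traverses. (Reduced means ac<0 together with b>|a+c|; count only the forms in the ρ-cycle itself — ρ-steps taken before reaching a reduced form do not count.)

D = 37, ⌊√D⌋ = 6
descent: ρ → (-3,5,1)  [lands on river]
river: ρ → (1,5,-3)
river: ρ → (-3,1,3)
river: ρ → (3,5,-1)
river: ρ → (-1,5,3)
river: ρ → (3,1,-3)
ρ-cycle length = 6 (tail of 1 descent step not counted)

6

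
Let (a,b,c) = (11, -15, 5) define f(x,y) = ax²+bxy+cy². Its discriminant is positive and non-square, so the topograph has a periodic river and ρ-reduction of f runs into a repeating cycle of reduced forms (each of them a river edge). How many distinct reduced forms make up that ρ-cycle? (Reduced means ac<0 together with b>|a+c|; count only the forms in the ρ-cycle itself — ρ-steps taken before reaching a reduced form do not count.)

D = 5, ⌊√D⌋ = 2
descent: ρ → (5,5,1)
descent: ρ → (1,1,-1)  [lands on river]
river: ρ → (-1,1,1)
ρ-cycle length = 2 (tail of 2 descent steps not counted)

2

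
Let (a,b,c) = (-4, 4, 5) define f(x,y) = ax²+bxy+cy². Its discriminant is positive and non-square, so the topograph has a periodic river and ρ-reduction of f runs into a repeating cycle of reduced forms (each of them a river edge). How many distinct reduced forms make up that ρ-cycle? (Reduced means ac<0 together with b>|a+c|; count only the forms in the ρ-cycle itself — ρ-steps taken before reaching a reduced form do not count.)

D = 96, ⌊√D⌋ = 9
river: ρ → (5,6,-3)
river: ρ → (-3,6,5)
river: ρ → (5,4,-4)
river: ρ → (-4,4,5)
ρ-cycle length = 4 (tail of 0 descent steps not counted)

4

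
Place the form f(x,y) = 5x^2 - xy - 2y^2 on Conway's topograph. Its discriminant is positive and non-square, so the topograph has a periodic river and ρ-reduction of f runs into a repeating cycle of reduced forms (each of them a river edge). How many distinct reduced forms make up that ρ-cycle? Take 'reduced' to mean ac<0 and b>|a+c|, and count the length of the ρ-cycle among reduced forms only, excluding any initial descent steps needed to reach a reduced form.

D = 41, ⌊√D⌋ = 6
descent: ρ → (-2,5,2)  [lands on river]
river: ρ → (2,3,-4)
river: ρ → (-4,5,1)
river: ρ → (1,5,-4)
river: ρ → (-4,3,2)
river: ρ → (2,5,-2)
river: ρ → (-2,3,4)
river: ρ → (4,5,-1)
river: ρ → (-1,5,4)
river: ρ → (4,3,-2)
ρ-cycle length = 10 (tail of 1 descent step not counted)

10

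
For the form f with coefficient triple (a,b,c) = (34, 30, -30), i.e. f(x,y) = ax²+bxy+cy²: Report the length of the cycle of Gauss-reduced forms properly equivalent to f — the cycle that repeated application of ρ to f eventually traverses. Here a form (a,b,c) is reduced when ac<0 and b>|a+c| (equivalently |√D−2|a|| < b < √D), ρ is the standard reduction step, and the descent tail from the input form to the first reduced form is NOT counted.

D = 4980, ⌊√D⌋ = 70
river: ρ → (-30,30,34)
river: ρ → (34,38,-26)
river: ρ → (-26,66,6)
river: ρ → (6,66,-26)
river: ρ → (-26,38,34)
river: ρ → (34,30,-30)
ρ-cycle length = 6 (tail of 0 descent steps not counted)

6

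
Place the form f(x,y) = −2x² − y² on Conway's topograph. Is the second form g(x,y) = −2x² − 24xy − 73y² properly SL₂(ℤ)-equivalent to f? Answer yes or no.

D₁ = -8, D₂ = -8
f is negative-definite; reduce −f:
−f: flip: (2,0,1)→(1,0,2)
−f: reduced (well bottom): (1,0,2) with a≤c, −a<b≤a
flip sign back: reduced form of f is (-1,0,-2)
g is negative-definite; reduce −g:
−g: translate: b→0 (≡24 mod 4), so (2,24,73)→(2,0,1)
−g: flip: (2,0,1)→(1,0,2)
−g: reduced (well bottom): (1,0,2) with a≤c, −a<b≤a
flip sign back: reduced form of g is (-1,0,-2)
reduced forms (-1, 0, -2) vs (-1, 0, -2) ⇒ equivalent

yes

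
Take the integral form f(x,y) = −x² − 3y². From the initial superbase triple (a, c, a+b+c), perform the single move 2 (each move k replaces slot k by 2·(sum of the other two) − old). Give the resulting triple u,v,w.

start (-1,-3,-4) = (f(1,0),f(0,1),f(1,1))
replace slot 2: 2·((-1)+(-4)) − (-3) = -7 → (-1,-7,-4)

-1,-7,-4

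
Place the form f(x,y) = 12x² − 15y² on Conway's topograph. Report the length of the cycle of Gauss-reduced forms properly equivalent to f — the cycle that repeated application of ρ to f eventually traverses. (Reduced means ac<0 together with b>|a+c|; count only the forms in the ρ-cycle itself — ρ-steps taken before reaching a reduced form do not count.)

D = 720, ⌊√D⌋ = 26
descent: ρ → (-15,0,12)
descent: ρ → (12,24,-3)  [lands on river]
river: ρ → (-3,24,12)
ρ-cycle length = 2 (tail of 2 descent steps not counted)

2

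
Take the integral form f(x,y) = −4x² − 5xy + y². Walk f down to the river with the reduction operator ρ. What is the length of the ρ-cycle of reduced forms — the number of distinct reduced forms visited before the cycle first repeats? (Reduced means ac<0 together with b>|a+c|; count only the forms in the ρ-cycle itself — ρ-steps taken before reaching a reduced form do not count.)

D = 41, ⌊√D⌋ = 6
descent: ρ → (1,5,-4)  [lands on river]
river: ρ → (-4,3,2)
river: ρ → (2,5,-2)
river: ρ → (-2,3,4)
river: ρ → (4,5,-1)
river: ρ → (-1,5,4)
river: ρ → (4,3,-2)
river: ρ → (-2,5,2)
river: ρ → (2,3,-4)
river: ρ → (-4,5,1)
ρ-cycle length = 10 (tail of 1 descent step not counted)

10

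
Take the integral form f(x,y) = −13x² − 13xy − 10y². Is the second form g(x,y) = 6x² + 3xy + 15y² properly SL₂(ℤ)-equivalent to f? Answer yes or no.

D₁ = -351, D₂ = -351
f is negative-definite; reduce −f:
−f: flip: (13,13,10)→(10,-13,13)
−f: translate: b→7 (≡-13 mod 20), so (10,-13,13)→(10,7,10)
−f: reduced (well bottom): (10,7,10) with a≤c, −a<b≤a
flip sign back: reduced form of f is (-10,-7,-10)
g: reduced (well bottom): (6,3,15) with a≤c, −a<b≤a
reduced forms (-10, -7, -10) vs (6, 3, 15) ⇒ inequivalent

no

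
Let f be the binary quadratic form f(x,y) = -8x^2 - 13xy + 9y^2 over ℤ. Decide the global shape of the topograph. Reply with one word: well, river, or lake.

D = b²−4ac = (-13)² − 4·(-8)·9 = 457
D > 0 non-square ⇒ indefinite ⇒ periodic river

river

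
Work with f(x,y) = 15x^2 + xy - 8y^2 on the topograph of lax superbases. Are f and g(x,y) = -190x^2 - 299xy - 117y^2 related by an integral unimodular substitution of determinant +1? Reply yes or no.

D₁ = 481, D₂ = 481
river cycle of f (length 26): (-8, 15, 8), (8, 17, -6), (-6, 19, 5), (5, 21, -2), (-2, 19, 15), (15, 11, -6), (-6, 13, 13), (13, 13, -6), (-6, 11, 15), (15, 19, -2), … (16 more)
river cycle of g (length 26): (-8, 15, 8), (8, 17, -6), (-6, 19, 5), (5, 21, -2), (-2, 19, 15), (15, 11, -6), (-6, 13, 13), (13, 13, -6), (-6, 11, 15), (15, 19, -2), … (16 more)
cycles coincide ⇒ equivalent

yes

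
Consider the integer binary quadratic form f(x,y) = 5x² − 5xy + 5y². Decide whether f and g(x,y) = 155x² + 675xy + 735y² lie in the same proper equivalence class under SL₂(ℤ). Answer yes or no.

D₁ = -75, D₂ = -75
f: translate: b→5 (≡-5 mod 10), so (5,-5,5)→(5,5,5)
f: reduced (well bottom): (5,5,5) with a≤c, −a<b≤a
g: translate: b→55 (≡675 mod 310), so (155,675,735)→(155,55,5)
g: flip: (155,55,5)→(5,-55,155)
g: translate: b→5 (≡-55 mod 10), so (5,-55,155)→(5,5,5)
g: reduced (well bottom): (5,5,5) with a≤c, −a<b≤a
reduced forms (5, 5, 5) vs (5, 5, 5) ⇒ equivalent

yes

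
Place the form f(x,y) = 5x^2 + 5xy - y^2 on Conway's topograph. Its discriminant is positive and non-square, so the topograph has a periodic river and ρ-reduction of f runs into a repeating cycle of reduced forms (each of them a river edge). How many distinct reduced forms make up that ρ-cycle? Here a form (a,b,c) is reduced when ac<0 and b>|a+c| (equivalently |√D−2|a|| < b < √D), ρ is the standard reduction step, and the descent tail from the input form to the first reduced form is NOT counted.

D = 45, ⌊√D⌋ = 6
river: ρ → (-1,5,5)
river: ρ → (5,5,-1)
ρ-cycle length = 2 (tail of 0 descent steps not counted)

2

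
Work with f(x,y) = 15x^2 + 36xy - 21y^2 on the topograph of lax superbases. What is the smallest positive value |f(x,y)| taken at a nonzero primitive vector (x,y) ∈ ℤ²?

river: ρ → (-21,48,3)
river: ρ → (3,48,-21)
river: ρ → (-21,36,15)
river: ρ → (15,24,-33)
river: ρ → (-33,42,6)
river: ρ → (6,42,-33)
river: ρ → (-33,24,15)
river: ρ → (15,36,-21)
closes: descent 0, river 8
min |a| on river = 3

3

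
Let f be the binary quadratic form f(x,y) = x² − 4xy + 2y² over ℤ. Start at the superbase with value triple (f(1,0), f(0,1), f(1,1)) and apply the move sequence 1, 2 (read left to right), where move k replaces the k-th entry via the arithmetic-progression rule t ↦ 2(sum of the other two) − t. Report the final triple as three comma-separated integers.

start (1,2,-1) = (f(1,0),f(0,1),f(1,1))
replace slot 1: 2·(2+(-1)) − 1 = 1 → (1,2,-1)
replace slot 2: 2·(1+(-1)) − 2 = -2 → (1,-2,-1)

1,-2,-1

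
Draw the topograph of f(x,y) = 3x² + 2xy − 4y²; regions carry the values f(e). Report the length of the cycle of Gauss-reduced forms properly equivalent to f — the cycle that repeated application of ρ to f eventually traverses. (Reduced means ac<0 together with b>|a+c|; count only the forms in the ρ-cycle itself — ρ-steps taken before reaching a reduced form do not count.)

D = 52, ⌊√D⌋ = 7
river: ρ → (-4,6,1)
river: ρ → (1,6,-4)
river: ρ → (-4,2,3)
river: ρ → (3,4,-3)
river: ρ → (-3,2,4)
river: ρ → (4,6,-1)
river: ρ → (-1,6,4)
river: ρ → (4,2,-3)
river: ρ → (-3,4,3)
river: ρ → (3,2,-4)
ρ-cycle length = 10 (tail of 0 descent steps not counted)

10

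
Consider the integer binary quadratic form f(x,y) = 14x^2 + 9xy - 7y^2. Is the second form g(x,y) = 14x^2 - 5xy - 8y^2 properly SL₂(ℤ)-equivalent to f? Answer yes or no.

D₁ = 473, D₂ = 473
river cycle of f (length 4): (-7, 19, 4), (4, 21, -2), (-2, 19, 14), (14, 9, -7)
river cycle of g (length 4): (-8, 21, 1), (1, 21, -8), (-8, 11, 11), (11, 11, -8)
cycles differ ⇒ inequivalent

no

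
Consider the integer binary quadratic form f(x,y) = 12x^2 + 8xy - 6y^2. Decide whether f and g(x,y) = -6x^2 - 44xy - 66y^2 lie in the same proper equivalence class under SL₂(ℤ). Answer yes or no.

D₁ = 352, D₂ = 352
river cycle of f (length 6): (-6, 16, 4), (4, 16, -6), (-6, 8, 12), (12, 16, -2), (-2, 16, 12), (12, 8, -6)
river cycle of g (length 6): (-6, 16, 4), (4, 16, -6), (-6, 8, 12), (12, 16, -2), (-2, 16, 12), (12, 8, -6)
cycles coincide ⇒ equivalent

yes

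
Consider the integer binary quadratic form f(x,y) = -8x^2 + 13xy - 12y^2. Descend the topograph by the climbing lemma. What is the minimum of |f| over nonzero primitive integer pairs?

translate: b→3 (≡-13 mod 16), so (8,-13,12)→(8,3,7)
flip: (8,3,7)→(7,-3,8)
reduced (well bottom): (7,-3,8) with a≤c, −a<b≤a
well minimum |f| = |-7| = 7 (negative-definite)

7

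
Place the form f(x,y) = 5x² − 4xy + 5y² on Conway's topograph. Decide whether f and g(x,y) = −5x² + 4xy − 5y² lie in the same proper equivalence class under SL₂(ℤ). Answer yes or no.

D₁ = -84, D₂ = -84
f: flip: (5,-4,5)→(5,4,5)
f: reduced (well bottom): (5,4,5) with a≤c, −a<b≤a
g is negative-definite; reduce −g:
−g: flip: (5,-4,5)→(5,4,5)
−g: reduced (well bottom): (5,4,5) with a≤c, −a<b≤a
flip sign back: reduced form of g is (-5,-4,-5)
reduced forms (5, 4, 5) vs (-5, -4, -5) ⇒ inequivalent

no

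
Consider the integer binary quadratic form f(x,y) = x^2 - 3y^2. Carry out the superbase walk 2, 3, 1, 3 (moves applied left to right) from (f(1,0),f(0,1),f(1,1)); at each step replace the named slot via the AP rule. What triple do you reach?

start (1,-3,-2) = (f(1,0),f(0,1),f(1,1))
replace slot 2: 2·(1+(-2)) − (-3) = 1 → (1,1,-2)
replace slot 3: 2·(1+1) − (-2) = 6 → (1,1,6)
replace slot 1: 2·(1+6) − 1 = 13 → (13,1,6)
replace slot 3: 2·(13+1) − 6 = 22 → (13,1,22)

13,1,22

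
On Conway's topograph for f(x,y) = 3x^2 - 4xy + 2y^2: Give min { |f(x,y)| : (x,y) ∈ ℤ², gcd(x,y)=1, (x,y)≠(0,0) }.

translate: b→2 (≡-4 mod 6), so (3,-4,2)→(3,2,1)
flip: (3,2,1)→(1,-2,3)
translate: b→0 (≡-2 mod 2), so (1,-2,3)→(1,0,2)
reduced (well bottom): (1,0,2) with a≤c, −a<b≤a
well minimum = a = 1

1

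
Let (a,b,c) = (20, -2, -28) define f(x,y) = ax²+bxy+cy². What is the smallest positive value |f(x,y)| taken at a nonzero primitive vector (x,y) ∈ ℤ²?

descent: ρ → (-28,2,20)
descent: ρ → (20,38,-10)  [lands on river]
river: ρ → (-10,42,12)
river: ρ → (12,30,-28)
river: ρ → (-28,26,14)
river: ρ → (14,30,-24)
river: ρ → (-24,18,20)
river: ρ → (20,22,-22)
river: ρ → (-22,22,20)
river: ρ → (20,18,-24)
river: ρ → (-24,30,14)
river: ρ → (14,26,-28)
river: ρ → (-28,30,12)
river: ρ → (12,42,-10)
river: ρ → (-10,38,20)
river: ρ → (20,42,-6)
river: ρ → (-6,42,20)
closes: descent 2, river 16
min |a| on river = 6

6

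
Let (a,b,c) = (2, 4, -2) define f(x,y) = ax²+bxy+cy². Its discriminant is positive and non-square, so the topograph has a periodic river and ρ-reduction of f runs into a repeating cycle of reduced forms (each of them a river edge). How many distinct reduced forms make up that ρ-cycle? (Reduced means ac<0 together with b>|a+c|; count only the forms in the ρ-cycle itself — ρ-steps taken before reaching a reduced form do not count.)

D = 32, ⌊√D⌋ = 5
river: ρ → (-2,4,2)
river: ρ → (2,4,-2)
ρ-cycle length = 2 (tail of 0 descent steps not counted)

2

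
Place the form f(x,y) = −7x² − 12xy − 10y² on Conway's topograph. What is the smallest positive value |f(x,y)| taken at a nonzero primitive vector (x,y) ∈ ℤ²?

translate: b→-2 (≡12 mod 14), so (7,12,10)→(7,-2,5)
flip: (7,-2,5)→(5,2,7)
reduced (well bottom): (5,2,7) with a≤c, −a<b≤a
well minimum |f| = |-5| = 5 (negative-definite)

5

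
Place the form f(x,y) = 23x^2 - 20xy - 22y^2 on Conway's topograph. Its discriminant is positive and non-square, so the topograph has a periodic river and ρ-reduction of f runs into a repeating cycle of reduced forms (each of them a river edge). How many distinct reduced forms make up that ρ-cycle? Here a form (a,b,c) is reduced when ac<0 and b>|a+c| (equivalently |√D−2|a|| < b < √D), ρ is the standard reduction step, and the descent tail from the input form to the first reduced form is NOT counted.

D = 2424, ⌊√D⌋ = 49
descent: ρ → (-22,20,23)  [lands on river]
river: ρ → (23,26,-19)
river: ρ → (-19,12,30)
river: ρ → (30,48,-1)
river: ρ → (-1,48,30)
river: ρ → (30,12,-19)
river: ρ → (-19,26,23)
river: ρ → (23,20,-22)
river: ρ → (-22,24,21)
river: ρ → (21,18,-25)
river: ρ → (-25,32,14)
river: ρ → (14,24,-33)
river: ρ → (-33,42,5)
river: ρ → (5,48,-6)
river: ρ → (-6,48,5)
river: ρ → (5,42,-33)
river: ρ → (-33,24,14)
river: ρ → (14,32,-25)
river: ρ → (-25,18,21)
river: ρ → (21,24,-22)
ρ-cycle length = 20 (tail of 1 descent step not counted)

20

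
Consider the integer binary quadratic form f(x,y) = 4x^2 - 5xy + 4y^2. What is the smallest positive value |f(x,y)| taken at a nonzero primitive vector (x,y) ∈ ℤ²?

translate: b→3 (≡-5 mod 8), so (4,-5,4)→(4,3,3)
flip: (4,3,3)→(3,-3,4)
translate: b→3 (≡-3 mod 6), so (3,-3,4)→(3,3,4)
reduced (well bottom): (3,3,4) with a≤c, −a<b≤a
well minimum = a = 3

3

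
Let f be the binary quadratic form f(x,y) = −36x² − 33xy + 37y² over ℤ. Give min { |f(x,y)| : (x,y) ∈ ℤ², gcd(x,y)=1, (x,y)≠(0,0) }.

descent: ρ → (37,33,-36)  [lands on river]
river: ρ → (-36,39,34)
river: ρ → (34,29,-41)
river: ρ → (-41,53,22)
river: ρ → (22,79,-2)
river: ρ → (-2,77,61)
river: ρ → (61,45,-18)
river: ρ → (-18,63,34)
river: ρ → (34,73,-8)
river: ρ → (-8,71,43)
river: ρ → (43,15,-36)
river: ρ → (-36,57,22)
river: ρ → (22,75,-9)
river: ρ → (-9,69,46)
river: ρ → (46,23,-32)
river: ρ → (-32,41,37)
closes: descent 1, river 16
min |a| on river = 2

2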